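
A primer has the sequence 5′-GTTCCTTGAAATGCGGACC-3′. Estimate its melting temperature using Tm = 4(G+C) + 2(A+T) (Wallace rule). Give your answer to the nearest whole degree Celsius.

58°C

Base counts: A=4, T=5, G=5, C=5 (length 19).
Tm = 2·(4+5) + 4·(5+5) = 2·9 + 4·10 = 18 + 40 = 58°C.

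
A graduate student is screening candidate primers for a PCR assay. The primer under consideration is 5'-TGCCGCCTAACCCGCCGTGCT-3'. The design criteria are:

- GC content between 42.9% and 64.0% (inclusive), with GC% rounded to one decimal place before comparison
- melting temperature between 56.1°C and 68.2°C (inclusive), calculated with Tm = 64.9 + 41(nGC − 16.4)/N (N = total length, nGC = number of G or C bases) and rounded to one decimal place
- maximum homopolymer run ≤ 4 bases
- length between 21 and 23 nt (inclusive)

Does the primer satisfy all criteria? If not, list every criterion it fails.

Fails: GC content.

Base counts: A=2, T=4, G=5, C=10 (length 21).
GC content: GC 15/21 = 71.4%, outside 42.9–64.0% ✗
Tm: Tm = 64.9 + 41·(15 − 16.4)/21 = 62.2°C ✓
homopolymer run: longest run = 3 ✓
length: length 21 ✓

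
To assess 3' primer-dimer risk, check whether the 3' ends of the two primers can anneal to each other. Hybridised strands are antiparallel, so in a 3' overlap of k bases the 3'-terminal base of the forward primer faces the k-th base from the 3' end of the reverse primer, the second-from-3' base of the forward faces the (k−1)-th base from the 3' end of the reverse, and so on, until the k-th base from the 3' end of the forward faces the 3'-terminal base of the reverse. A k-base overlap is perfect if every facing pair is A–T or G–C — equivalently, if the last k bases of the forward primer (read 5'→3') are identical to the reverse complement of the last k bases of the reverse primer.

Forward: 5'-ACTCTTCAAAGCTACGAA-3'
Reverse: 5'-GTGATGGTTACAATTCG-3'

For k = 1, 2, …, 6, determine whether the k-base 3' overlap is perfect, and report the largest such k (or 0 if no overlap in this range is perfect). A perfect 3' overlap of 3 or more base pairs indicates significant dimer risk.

Longest perfect overlap: 4 complementary base pairs; significant dimer risk (threshold 3).

Last 6 bases (5'→3') — forward …TACGAA, reverse …AATTCG.
Reverse complement of the reverse primer's last 6 bases: CGAATT; its first k bases are the reverse complement of the reverse primer's last k bases, so a perfect k-base overlap needs the forward primer's last k bases to equal them.
Comparing (forward last k vs required): k=1: A vs C ✗; k=2: AA vs CG ✗; k=3: GAA vs CGA ✗; k=4: CGAA vs CGAA ✓; k=5: ACGAA vs CGAAT ✗; k=6: TACGAA vs CGAATT ✗.
Only k = 4 is perfect, so the longest perfect 3' overlap is 4.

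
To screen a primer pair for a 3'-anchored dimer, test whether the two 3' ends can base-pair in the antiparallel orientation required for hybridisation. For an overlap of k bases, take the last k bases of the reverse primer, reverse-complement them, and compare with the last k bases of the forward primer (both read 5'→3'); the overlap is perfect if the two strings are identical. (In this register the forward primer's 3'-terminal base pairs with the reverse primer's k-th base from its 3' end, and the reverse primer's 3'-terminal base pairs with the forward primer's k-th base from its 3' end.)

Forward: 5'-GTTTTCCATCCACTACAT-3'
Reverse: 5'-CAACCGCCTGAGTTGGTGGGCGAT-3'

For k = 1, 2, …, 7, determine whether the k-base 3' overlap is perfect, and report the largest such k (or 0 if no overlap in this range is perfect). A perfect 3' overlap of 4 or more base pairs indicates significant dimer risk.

Last 7 bases (5'→3') — forward …ACTACAT, reverse …GGGCGAT.
Reverse complement of the reverse primer's last 7 bases: ATCGCCC; its first k bases are the reverse complement of the reverse primer's last k bases, so a perfect k-base overlap needs the forward primer's last k bases to equal them.
Comparing (forward last k vs required): k=1: T vs A ✗; k=2: AT vs AT ✓; k=3: CAT vs ATC ✗; k=4: ACAT vs ATCG ✗; k=5: TACAT vs ATCGC ✗; k=6: CTACAT vs ATCGCC ✗; k=7: ACTACAT vs ATCGCCC ✗.
Only k = 2 is perfect, so the longest perfect 3' overlap is 2.

Longest perfect overlap: 2 complementary base pairs; below the dimer-risk threshold (threshold 4).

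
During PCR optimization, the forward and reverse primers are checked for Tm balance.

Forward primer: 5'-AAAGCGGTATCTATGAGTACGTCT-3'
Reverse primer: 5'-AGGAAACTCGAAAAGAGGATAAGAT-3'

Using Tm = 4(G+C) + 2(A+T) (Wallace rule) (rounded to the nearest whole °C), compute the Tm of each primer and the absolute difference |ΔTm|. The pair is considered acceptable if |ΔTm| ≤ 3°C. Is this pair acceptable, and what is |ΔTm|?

|ΔTm| = 0°C; the pair is acceptable.

Forward: A=7 T=7 G=6 C=4 → Tm = 2·14 + 4·10 = 68°C.
Reverse: A=13 T=3 G=7 C=2 → Tm = 2·16 + 4·9 = 68°C.
|ΔTm| = |68 − 68| = 0°C, ≤ 3°C.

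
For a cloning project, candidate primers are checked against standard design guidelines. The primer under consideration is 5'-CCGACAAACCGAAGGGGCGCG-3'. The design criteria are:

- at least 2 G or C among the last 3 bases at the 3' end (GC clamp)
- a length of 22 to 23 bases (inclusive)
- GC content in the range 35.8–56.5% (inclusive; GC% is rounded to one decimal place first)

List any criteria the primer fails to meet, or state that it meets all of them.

Base counts: A=6, T=0, G=8, C=7 (length 21).
GC clamp: 3' end GCG has 3 G/C ✓
length: length 21, outside 22–23 ✗
GC content: GC 15/21 = 71.4%, outside 35.8–56.5% ✗

Fails: length, GC content.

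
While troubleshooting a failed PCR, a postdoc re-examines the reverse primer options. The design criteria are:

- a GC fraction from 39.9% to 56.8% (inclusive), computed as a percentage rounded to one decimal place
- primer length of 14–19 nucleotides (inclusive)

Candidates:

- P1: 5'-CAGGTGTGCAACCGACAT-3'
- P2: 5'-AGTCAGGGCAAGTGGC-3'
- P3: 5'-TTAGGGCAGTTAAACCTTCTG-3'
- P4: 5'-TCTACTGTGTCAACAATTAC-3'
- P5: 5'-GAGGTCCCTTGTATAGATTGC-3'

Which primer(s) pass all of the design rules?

P1 (18 nt, A=5 T=3 G=5 C=5): GC 10/18 = 55.6% ✓; length 18 ✓ — passes.
P2 (16 nt, A=4 T=2 G=7 C=3): GC 10/16 = 62.5%, outside 39.9–56.8% ✗; length 16 ✓ — fails.
P3 (21 nt, A=5 T=7 G=5 C=4): GC 9/21 = 42.9% ✓; length 21, outside 14–19 ✗ — fails.
P4 (20 nt, A=6 T=7 G=2 C=5): GC 7/20 = 35.0%, outside 39.9–56.8% ✗; length 20, outside 14–19 ✗ — fails.
P5 (21 nt, A=4 T=7 G=6 C=4): GC 10/21 = 47.6% ✓; length 21, outside 14–19 ✗ — fails.

P1 only.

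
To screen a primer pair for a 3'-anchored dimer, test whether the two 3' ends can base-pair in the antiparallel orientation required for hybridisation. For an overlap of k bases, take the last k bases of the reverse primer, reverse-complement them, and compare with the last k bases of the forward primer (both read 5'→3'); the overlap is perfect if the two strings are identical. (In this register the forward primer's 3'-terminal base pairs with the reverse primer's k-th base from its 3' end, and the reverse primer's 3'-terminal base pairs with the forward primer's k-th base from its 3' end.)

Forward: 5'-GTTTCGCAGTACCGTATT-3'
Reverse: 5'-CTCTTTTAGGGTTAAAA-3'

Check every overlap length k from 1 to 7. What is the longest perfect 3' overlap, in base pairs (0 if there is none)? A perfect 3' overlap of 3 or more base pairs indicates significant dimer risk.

Longest perfect overlap: 2 complementary base pairs; below the dimer-risk threshold (threshold 3).

Last 7 bases (5'→3') — forward …CCGTATT, reverse …GTTAAAA.
Reverse complement of the reverse primer's last 7 bases: TTTTAAC; its first k bases are the reverse complement of the reverse primer's last k bases, so a perfect k-base overlap needs the forward primer's last k bases to equal them.
Comparing (forward last k vs required): k=1: T vs T ✓; k=2: TT vs TT ✓; k=3: ATT vs TTT ✗; k=4: TATT vs TTTT ✗; k=5: GTATT vs TTTTA ✗; k=6: CGTATT vs TTTTAA ✗; k=7: CCGTATT vs TTTTAAC ✗.
Perfect overlaps at k = 1, 2; the largest is 2.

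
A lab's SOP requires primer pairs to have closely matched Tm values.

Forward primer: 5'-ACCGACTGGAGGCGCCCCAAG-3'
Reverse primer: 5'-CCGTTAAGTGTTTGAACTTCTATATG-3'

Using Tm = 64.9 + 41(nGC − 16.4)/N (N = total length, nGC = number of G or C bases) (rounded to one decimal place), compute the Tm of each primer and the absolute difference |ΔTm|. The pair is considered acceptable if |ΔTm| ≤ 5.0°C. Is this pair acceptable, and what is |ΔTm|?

Forward: G+C = 15, N = 21 → Tm = 64.9 + 41·(15 − 16.4)/21 = 62.2°C.
Reverse: G+C = 9, N = 26 → Tm = 64.9 + 41·(9 − 16.4)/26 = 53.2°C.
|ΔTm| = |62.2 − 53.2| = 9.0°C, > 5.0°C.

|ΔTm| = 9.0°C; the pair is not acceptable.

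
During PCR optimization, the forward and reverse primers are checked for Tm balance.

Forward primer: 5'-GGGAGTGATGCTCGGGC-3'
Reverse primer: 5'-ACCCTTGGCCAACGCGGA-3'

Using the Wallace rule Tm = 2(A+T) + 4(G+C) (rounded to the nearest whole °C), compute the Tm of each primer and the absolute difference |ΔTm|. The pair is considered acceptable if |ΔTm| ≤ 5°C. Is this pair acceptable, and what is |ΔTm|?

Forward: A=2 T=3 G=9 C=3 → Tm = 2·5 + 4·12 = 58°C.
Reverse: A=4 T=2 G=5 C=7 → Tm = 2·6 + 4·12 = 60°C.
|ΔTm| = |58 − 60| = 2°C, ≤ 5°C.

|ΔTm| = 2°C; the pair is acceptable.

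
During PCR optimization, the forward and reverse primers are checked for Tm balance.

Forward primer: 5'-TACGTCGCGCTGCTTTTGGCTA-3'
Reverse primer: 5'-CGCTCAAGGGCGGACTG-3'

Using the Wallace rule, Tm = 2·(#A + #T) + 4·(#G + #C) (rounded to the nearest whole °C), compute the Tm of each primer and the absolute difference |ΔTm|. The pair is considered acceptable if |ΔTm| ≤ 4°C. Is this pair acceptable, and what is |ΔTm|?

Forward: A=2 T=8 G=6 C=6 → Tm = 2·10 + 4·12 = 68°C.
Reverse: A=3 T=2 G=7 C=5 → Tm = 2·5 + 4·12 = 58°C.
|ΔTm| = |68 − 58| = 10°C, > 4°C.

|ΔTm| = 10°C; the pair is not acceptable.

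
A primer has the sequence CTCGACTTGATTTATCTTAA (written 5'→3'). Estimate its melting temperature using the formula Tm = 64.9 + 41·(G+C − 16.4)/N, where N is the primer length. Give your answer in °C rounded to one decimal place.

Base counts: A=5, T=9, G=2, C=4; G+C = 6, N = 20.
Tm = 64.9 + 41·(6 − 16.4)/20 = 64.9 + -426.40/20 = 43.6°C.

43.6°C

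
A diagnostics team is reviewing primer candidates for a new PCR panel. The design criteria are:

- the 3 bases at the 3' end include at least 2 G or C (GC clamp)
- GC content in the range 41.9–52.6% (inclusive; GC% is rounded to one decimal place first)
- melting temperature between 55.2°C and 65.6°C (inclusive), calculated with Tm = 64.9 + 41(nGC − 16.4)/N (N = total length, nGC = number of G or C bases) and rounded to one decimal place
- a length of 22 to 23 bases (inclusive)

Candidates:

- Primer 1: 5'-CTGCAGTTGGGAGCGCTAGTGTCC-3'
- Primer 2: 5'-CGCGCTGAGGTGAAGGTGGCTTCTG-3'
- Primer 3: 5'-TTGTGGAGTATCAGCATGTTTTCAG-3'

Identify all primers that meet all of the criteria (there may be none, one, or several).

Primer 1 (24 nt, A=3 T=6 G=9 C=6): 3' end TCC has 2 G/C ✓; GC 15/24 = 62.5%, outside 41.9–52.6% ✗; Tm = 64.9 + 41·(15 − 16.4)/24 = 62.5°C ✓; length 24, outside 22–23 ✗ — fails.
Primer 2 (25 nt, A=3 T=6 G=11 C=5): 3' end CTG has 2 G/C ✓; GC 16/25 = 64.0%, outside 41.9–52.6% ✗; Tm = 64.9 + 41·(16 − 16.4)/25 = 64.2°C ✓; length 25, outside 22–23 ✗ — fails.
Primer 3 (25 nt, A=5 T=10 G=7 C=3): 3' end CAG has 2 G/C ✓; GC 10/25 = 40.0%, outside 41.9–52.6% ✗; Tm = 64.9 + 41·(10 − 16.4)/25 = 54.4°C, outside 55.2–65.6°C ✗; length 25, outside 22–23 ✗ — fails.

None of the candidates satisfy all criteria.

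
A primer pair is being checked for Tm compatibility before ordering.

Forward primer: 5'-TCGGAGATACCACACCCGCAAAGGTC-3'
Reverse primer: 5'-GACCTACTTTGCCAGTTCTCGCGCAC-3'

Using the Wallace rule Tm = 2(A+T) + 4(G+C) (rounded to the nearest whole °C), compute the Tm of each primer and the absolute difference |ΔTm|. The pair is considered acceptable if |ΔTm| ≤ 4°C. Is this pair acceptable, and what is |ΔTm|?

Forward: A=8 T=3 G=6 C=9 → Tm = 2·11 + 4·15 = 82°C.
Reverse: A=4 T=7 G=5 C=10 → Tm = 2·11 + 4·15 = 82°C.
|ΔTm| = |82 − 82| = 0°C, ≤ 4°C.

|ΔTm| = 0°C; the pair is acceptable.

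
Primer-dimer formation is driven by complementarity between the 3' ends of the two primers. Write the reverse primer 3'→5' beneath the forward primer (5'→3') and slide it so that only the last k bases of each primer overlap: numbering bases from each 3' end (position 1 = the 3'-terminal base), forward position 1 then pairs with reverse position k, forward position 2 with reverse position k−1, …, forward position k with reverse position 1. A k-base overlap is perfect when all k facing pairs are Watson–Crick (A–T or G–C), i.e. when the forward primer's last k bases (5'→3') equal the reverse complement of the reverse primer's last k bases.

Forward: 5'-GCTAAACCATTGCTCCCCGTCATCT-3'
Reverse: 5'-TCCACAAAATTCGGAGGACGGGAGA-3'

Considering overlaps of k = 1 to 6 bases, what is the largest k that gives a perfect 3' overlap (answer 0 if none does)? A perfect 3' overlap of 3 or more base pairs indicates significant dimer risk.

Longest perfect overlap: 3 complementary base pairs; significant dimer risk (threshold 3).

Last 6 bases (5'→3') — forward …TCATCT, reverse …GGGAGA.
Reverse complement of the reverse primer's last 6 bases: TCTCCC; its first k bases are the reverse complement of the reverse primer's last k bases, so a perfect k-base overlap needs the forward primer's last k bases to equal them.
Comparing (forward last k vs required): k=1: T vs T ✓; k=2: CT vs TC ✗; k=3: TCT vs TCT ✓; k=4: ATCT vs TCTC ✗; k=5: CATCT vs TCTCC ✗; k=6: TCATCT vs TCTCCC ✗.
Perfect overlaps at k = 1, 3; the largest is 3.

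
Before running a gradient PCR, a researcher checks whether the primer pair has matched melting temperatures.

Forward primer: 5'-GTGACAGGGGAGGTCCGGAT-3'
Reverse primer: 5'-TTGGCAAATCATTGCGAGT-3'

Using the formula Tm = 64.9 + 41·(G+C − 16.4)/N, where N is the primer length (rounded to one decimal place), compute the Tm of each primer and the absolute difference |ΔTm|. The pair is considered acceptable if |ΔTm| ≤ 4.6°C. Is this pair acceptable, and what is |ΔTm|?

|ΔTm| = 11.1°C; the pair is not acceptable.

Forward: G+C = 13, N = 20 → Tm = 64.9 + 41·(13 − 16.4)/20 = 57.9°C.
Reverse: G+C = 8, N = 19 → Tm = 64.9 + 41·(8 − 16.4)/19 = 46.8°C.
|ΔTm| = |57.9 − 46.8| = 11.1°C, > 4.6°C.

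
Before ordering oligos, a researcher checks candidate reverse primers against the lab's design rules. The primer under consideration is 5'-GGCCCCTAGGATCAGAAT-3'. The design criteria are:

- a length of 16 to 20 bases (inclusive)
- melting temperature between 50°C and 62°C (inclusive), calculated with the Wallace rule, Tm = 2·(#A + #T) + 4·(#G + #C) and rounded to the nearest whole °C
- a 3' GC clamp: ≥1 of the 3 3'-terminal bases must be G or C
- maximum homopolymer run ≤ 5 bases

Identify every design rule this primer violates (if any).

Base counts: A=5, T=3, G=5, C=5 (length 18).
length: length 18 ✓
Tm: Tm = 2·8 + 4·10 = 56°C ✓
GC clamp: 3' end AAT has 0 G/C, need ≥1 ✗
homopolymer run: longest run = 4 ✓

Fails: GC clamp.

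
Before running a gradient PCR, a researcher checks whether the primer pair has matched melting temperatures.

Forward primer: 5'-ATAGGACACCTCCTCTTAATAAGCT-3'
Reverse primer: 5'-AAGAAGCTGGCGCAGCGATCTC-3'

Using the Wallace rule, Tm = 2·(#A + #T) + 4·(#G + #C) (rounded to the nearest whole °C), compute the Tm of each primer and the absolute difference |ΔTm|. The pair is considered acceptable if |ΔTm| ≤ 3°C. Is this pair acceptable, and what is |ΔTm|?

Forward: A=8 T=7 G=3 C=7 → Tm = 2·15 + 4·10 = 70°C.
Reverse: A=6 T=3 G=7 C=6 → Tm = 2·9 + 4·13 = 70°C.
|ΔTm| = |70 − 70| = 0°C, ≤ 3°C.

|ΔTm| = 0°C; the pair is acceptable.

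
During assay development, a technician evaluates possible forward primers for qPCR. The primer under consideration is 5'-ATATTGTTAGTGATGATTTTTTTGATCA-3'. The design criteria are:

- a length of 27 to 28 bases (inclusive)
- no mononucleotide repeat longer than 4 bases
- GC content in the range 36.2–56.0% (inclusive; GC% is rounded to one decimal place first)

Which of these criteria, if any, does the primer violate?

Fails: homopolymer run, GC content.

Base counts: A=7, T=15, G=5, C=1 (length 28).
length: length 28 ✓
homopolymer run: longest run = 7, exceeds 4 ✗
GC content: GC 6/28 = 21.4%, outside 36.2–56.0% ✗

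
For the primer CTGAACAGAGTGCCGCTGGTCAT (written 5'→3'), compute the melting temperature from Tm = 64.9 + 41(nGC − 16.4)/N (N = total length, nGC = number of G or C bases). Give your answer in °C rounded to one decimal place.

58.8°C

Base counts: A=5, T=5, G=7, C=6; G+C = 13, N = 23.
Tm = 64.9 + 41·(13 − 16.4)/23 = 64.9 + -139.40/23 = 58.8°C.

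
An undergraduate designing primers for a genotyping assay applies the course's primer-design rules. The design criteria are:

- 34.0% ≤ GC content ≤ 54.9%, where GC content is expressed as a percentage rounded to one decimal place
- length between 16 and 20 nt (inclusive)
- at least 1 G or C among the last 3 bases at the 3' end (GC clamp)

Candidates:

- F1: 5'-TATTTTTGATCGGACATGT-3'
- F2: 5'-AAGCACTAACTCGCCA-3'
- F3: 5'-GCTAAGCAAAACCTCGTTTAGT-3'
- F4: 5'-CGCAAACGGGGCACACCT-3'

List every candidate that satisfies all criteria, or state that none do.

F2 only.

F1 (19 nt, A=4 T=9 G=4 C=2): GC 6/19 = 31.6%, outside 34.0–54.9% ✗; length 19 ✓; 3' end TGT has 1 G/C ✓ — fails.
F2 (16 nt, A=6 T=2 G=2 C=6): GC 8/16 = 50.0% ✓; length 16 ✓; 3' end CCA has 2 G/C ✓ — passes.
F3 (22 nt, A=7 T=6 G=4 C=5): GC 9/22 = 40.9% ✓; length 22, outside 16–20 ✗; 3' end AGT has 1 G/C ✓ — fails.
F4 (18 nt, A=5 T=1 G=5 C=7): GC 12/18 = 66.7%, outside 34.0–54.9% ✗; length 18 ✓; 3' end CCT has 2 G/C ✓ — fails.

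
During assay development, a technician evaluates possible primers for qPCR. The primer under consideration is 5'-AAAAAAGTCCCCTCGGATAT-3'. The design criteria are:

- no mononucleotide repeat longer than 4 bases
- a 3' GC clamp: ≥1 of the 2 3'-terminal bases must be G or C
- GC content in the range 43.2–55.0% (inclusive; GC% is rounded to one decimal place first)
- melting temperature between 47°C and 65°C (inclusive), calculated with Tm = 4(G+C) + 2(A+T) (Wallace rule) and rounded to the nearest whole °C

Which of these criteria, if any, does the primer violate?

Fails: homopolymer run, GC clamp, GC content.

Base counts: A=8, T=4, G=3, C=5 (length 20).
homopolymer run: longest run = 6, exceeds 4 ✗
GC clamp: 3' end AT has 0 G/C, need ≥1 ✗
GC content: GC 8/20 = 40.0%, outside 43.2–55.0% ✗
Tm: Tm = 2·12 + 4·8 = 56°C ✓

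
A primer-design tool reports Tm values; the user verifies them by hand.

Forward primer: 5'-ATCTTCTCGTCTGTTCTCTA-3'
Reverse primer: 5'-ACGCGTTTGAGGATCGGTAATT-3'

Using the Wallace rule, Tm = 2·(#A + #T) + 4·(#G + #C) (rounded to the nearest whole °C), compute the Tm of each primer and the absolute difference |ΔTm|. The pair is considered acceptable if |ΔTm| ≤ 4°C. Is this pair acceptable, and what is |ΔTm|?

|ΔTm| = 8°C; the pair is not acceptable.

Forward: A=2 T=10 G=2 C=6 → Tm = 2·12 + 4·8 = 56°C.
Reverse: A=5 T=7 G=7 C=3 → Tm = 2·12 + 4·10 = 64°C.
|ΔTm| = |56 − 64| = 8°C, > 4°C.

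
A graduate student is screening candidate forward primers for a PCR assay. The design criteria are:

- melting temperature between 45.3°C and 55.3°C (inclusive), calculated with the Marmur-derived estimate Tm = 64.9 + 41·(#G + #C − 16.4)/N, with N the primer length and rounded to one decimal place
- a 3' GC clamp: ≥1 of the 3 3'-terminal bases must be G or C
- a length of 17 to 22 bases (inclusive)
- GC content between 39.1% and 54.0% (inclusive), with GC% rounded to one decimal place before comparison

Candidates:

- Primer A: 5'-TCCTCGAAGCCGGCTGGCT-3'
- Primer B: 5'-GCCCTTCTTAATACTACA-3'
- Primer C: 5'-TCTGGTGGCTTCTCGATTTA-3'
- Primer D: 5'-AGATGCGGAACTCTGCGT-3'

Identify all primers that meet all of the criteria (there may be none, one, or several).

Primer A (19 nt, A=2 T=4 G=6 C=7): Tm = 64.9 + 41·(13 − 16.4)/19 = 57.6°C, outside 45.3–55.3°C ✗; 3' end GCT has 2 G/C ✓; length 19 ✓; GC 13/19 = 68.4%, outside 39.1–54.0% ✗ — fails.
Primer B (18 nt, A=5 T=6 G=1 C=6): Tm = 64.9 + 41·(7 − 16.4)/18 = 43.5°C, outside 45.3–55.3°C ✗; 3' end ACA has 1 G/C ✓; length 18 ✓; GC 7/18 = 38.9%, outside 39.1–54.0% ✗ — fails.
Primer C (20 nt, A=2 T=9 G=5 C=4): Tm = 64.9 + 41·(9 − 16.4)/20 = 49.7°C ✓; 3' end TTA has 0 G/C, need ≥1 ✗; length 20 ✓; GC 9/20 = 45.0% ✓ — fails.
Primer D (18 nt, A=4 T=4 G=6 C=4): Tm = 64.9 + 41·(10 − 16.4)/18 = 50.3°C ✓; 3' end CGT has 2 G/C ✓; length 18 ✓; GC 10/18 = 55.6%, outside 39.1–54.0% ✗ — fails.

None of the candidates satisfy all criteria.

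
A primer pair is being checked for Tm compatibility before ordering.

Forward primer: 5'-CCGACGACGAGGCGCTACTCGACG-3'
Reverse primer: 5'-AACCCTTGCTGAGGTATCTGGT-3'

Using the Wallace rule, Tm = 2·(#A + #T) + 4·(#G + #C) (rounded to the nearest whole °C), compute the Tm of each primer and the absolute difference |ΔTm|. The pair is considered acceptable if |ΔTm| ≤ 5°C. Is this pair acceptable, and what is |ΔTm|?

|ΔTm| = 16°C; the pair is not acceptable.

Forward: A=5 T=2 G=8 C=9 → Tm = 2·7 + 4·17 = 82°C.
Reverse: A=4 T=7 G=6 C=5 → Tm = 2·11 + 4·11 = 66°C.
|ΔTm| = |82 − 66| = 16°C, > 5°C.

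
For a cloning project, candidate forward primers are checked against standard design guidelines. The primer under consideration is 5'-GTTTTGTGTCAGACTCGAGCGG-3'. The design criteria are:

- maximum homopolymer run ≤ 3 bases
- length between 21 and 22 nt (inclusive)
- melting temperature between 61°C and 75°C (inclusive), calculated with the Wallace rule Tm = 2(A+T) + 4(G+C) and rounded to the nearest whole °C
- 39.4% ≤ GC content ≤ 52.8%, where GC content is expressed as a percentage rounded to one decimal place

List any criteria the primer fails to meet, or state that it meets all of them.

Base counts: A=3, T=7, G=8, C=4 (length 22).
homopolymer run: longest run = 4, exceeds 3 ✗
length: length 22 ✓
Tm: Tm = 2·10 + 4·12 = 68°C ✓
GC content: GC 12/22 = 54.5%, outside 39.4–52.8% ✗

Fails: homopolymer run, GC content.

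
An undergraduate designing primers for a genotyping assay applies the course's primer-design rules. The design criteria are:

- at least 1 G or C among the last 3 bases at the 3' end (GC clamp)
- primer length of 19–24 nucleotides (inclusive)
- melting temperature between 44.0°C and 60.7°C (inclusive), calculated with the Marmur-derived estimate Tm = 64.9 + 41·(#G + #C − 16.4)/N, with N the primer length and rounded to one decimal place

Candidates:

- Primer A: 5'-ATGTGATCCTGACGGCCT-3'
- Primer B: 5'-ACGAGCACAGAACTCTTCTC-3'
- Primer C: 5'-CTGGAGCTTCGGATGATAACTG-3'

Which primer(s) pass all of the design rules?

Primer B and Primer C.

Primer A (18 nt, A=3 T=5 G=5 C=5): 3' end CCT has 2 G/C ✓; length 18, outside 19–24 ✗; Tm = 64.9 + 41·(10 − 16.4)/18 = 50.3°C ✓ — fails.
Primer B (20 nt, A=6 T=4 G=3 C=7): 3' end CTC has 2 G/C ✓; length 20 ✓; Tm = 64.9 + 41·(10 − 16.4)/20 = 51.8°C ✓ — passes.
Primer C (22 nt, A=5 T=6 G=7 C=4): 3' end CTG has 2 G/C ✓; length 22 ✓; Tm = 64.9 + 41·(11 − 16.4)/22 = 54.8°C ✓ — passes.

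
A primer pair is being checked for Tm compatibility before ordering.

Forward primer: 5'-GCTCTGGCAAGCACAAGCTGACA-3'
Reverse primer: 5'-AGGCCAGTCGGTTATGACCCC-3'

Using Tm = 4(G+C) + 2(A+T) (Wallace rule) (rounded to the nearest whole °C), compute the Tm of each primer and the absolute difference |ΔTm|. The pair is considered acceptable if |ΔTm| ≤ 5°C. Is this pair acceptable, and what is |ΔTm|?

Forward: A=7 T=3 G=6 C=7 → Tm = 2·10 + 4·13 = 72°C.
Reverse: A=4 T=4 G=6 C=7 → Tm = 2·8 + 4·13 = 68°C.
|ΔTm| = |72 − 68| = 4°C, ≤ 5°C.

|ΔTm| = 4°C; the pair is acceptable.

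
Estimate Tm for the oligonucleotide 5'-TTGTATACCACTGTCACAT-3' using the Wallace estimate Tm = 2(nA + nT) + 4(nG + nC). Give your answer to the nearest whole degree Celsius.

Base counts: A=5, T=7, G=2, C=5 (length 19).
Tm = 2·(5+7) + 4·(2+5) = 2·12 + 4·7 = 24 + 28 = 52°C.

52°C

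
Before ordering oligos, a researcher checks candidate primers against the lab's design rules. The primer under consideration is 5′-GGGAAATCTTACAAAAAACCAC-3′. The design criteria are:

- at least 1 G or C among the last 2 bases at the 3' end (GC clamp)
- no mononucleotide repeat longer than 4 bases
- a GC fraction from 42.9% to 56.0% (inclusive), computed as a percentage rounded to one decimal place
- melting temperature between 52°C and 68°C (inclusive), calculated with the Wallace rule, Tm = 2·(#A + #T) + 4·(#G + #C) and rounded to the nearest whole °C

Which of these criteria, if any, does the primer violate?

Fails: homopolymer run, GC content.

Base counts: A=11, T=3, G=3, C=5 (length 22).
GC clamp: 3' end AC has 1 G/C ✓
homopolymer run: longest run = 6, exceeds 4 ✗
GC content: GC 8/22 = 36.4%, outside 42.9–56.0% ✗
Tm: Tm = 2·14 + 4·8 = 60°C ✓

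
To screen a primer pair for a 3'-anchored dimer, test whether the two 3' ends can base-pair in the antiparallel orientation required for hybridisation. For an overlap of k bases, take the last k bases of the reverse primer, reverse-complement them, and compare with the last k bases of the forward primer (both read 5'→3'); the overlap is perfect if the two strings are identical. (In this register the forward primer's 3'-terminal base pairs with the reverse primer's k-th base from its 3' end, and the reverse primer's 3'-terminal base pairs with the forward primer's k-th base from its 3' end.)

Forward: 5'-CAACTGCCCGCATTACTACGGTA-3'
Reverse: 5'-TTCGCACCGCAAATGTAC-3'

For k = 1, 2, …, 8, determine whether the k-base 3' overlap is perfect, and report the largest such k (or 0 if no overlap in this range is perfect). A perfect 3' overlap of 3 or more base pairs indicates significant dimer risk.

Last 8 bases (5'→3') — forward …CTACGGTA, reverse …AAATGTAC.
Reverse complement of the reverse primer's last 8 bases: GTACATTT; its first k bases are the reverse complement of the reverse primer's last k bases, so a perfect k-base overlap needs the forward primer's last k bases to equal them.
Comparing (forward last k vs required): k=1: A vs G ✗; k=2: TA vs GT ✗; k=3: GTA vs GTA ✓; k=4: GGTA vs GTAC ✗; k=5: CGGTA vs GTACA ✗; k=6: ACGGTA vs GTACAT ✗; k=7: TACGGTA vs GTACATT ✗; k=8: CTACGGTA vs GTACATTT ✗.
Only k = 3 is perfect, so the longest perfect 3' overlap is 3.

Longest perfect overlap: 3 complementary base pairs; significant dimer risk (threshold 3).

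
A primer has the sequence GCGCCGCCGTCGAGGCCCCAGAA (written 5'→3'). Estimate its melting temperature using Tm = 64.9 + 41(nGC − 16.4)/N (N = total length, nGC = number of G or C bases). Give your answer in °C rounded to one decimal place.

Base counts: A=4, T=1, G=8, C=10; G+C = 18, N = 23.
Tm = 64.9 + 41·(18 − 16.4)/23 = 64.9 + 65.60/23 = 67.8°C.

67.8°C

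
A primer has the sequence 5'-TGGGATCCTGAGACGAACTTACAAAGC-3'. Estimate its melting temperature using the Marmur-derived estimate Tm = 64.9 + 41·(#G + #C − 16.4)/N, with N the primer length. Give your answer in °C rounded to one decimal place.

Base counts: A=9, T=5, G=7, C=6; G+C = 13, N = 27.
Tm = 64.9 + 41·(13 − 16.4)/27 = 64.9 + -139.40/27 = 59.7°C.

59.7°C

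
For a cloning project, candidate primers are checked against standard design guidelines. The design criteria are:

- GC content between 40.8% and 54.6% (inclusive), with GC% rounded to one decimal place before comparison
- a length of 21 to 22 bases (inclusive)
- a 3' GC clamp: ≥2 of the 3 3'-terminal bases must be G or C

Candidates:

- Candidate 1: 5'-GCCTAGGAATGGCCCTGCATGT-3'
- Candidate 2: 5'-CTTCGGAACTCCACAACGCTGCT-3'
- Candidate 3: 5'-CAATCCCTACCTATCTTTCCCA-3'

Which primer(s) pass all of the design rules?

Candidate 3 only.

Candidate 1 (22 nt, A=4 T=5 G=7 C=6): GC 13/22 = 59.1%, outside 40.8–54.6% ✗; length 22 ✓; 3' end TGT has 1 G/C, need ≥2 ✗ — fails.
Candidate 2 (23 nt, A=5 T=5 G=4 C=9): GC 13/23 = 56.5%, outside 40.8–54.6% ✗; length 23, outside 21–22 ✗; 3' end GCT has 2 G/C ✓ — fails.
Candidate 3 (22 nt, A=5 T=7 G=0 C=10): GC 10/22 = 45.5% ✓; length 22 ✓; 3' end CCA has 2 G/C ✓ — passes.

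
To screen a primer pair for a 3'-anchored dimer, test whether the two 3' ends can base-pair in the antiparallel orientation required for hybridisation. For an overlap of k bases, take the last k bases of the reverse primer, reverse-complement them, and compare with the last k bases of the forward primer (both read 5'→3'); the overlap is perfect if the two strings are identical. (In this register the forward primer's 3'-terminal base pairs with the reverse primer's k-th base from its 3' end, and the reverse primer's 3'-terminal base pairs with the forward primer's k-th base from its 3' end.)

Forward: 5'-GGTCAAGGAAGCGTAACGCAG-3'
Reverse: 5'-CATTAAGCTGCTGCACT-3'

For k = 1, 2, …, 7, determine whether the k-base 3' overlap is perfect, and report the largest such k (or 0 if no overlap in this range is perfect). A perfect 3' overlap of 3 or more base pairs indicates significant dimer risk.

Longest perfect overlap: 2 complementary base pairs; below the dimer-risk threshold (threshold 3).

Last 7 bases (5'→3') — forward …AACGCAG, reverse …CTGCACT.
Reverse complement of the reverse primer's last 7 bases: AGTGCAG; its first k bases are the reverse complement of the reverse primer's last k bases, so a perfect k-base overlap needs the forward primer's last k bases to equal them.
Comparing (forward last k vs required): k=1: G vs A ✗; k=2: AG vs AG ✓; k=3: CAG vs AGT ✗; k=4: GCAG vs AGTG ✗; k=5: CGCAG vs AGTGC ✗; k=6: ACGCAG vs AGTGCA ✗; k=7: AACGCAG vs AGTGCAG ✗.
Only k = 2 is perfect, so the longest perfect 3' overlap is 2.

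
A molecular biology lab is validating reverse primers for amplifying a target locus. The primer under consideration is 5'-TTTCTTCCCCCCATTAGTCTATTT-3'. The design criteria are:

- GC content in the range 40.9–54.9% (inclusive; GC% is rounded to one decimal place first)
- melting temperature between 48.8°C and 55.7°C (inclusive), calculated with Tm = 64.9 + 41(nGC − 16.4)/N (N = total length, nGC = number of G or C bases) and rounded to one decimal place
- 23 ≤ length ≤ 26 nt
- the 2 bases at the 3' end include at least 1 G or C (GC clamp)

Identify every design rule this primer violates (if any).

Base counts: A=3, T=12, G=1, C=8 (length 24).
GC content: GC 9/24 = 37.5%, outside 40.9–54.9% ✗
Tm: Tm = 64.9 + 41·(9 − 16.4)/24 = 52.3°C ✓
length: length 24 ✓
GC clamp: 3' end TT has 0 G/C, need ≥1 ✗

Fails: GC content, GC clamp.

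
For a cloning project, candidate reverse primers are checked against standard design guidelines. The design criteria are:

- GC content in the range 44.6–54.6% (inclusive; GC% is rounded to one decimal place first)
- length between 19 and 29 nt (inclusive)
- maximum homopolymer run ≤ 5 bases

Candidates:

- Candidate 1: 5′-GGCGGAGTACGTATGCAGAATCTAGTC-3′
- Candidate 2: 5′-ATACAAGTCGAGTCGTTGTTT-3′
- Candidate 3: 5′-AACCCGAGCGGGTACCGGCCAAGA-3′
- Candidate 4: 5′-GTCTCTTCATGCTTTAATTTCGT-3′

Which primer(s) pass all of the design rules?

Candidate 1 (27 nt, A=7 T=6 G=9 C=5): GC 14/27 = 51.9% ✓; length 27 ✓; longest run = 2 ✓ — passes.
Candidate 2 (21 nt, A=5 T=8 G=5 C=3): GC 8/21 = 38.1%, outside 44.6–54.6% ✗; length 21 ✓; longest run = 3 ✓ — fails.
Candidate 3 (24 nt, A=7 T=1 G=8 C=8): GC 16/24 = 66.7%, outside 44.6–54.6% ✗; length 24 ✓; longest run = 3 ✓ — fails.
Candidate 4 (23 nt, A=3 T=12 G=3 C=5): GC 8/23 = 34.8%, outside 44.6–54.6% ✗; length 23 ✓; longest run = 3 ✓ — fails.

Candidate 1 only.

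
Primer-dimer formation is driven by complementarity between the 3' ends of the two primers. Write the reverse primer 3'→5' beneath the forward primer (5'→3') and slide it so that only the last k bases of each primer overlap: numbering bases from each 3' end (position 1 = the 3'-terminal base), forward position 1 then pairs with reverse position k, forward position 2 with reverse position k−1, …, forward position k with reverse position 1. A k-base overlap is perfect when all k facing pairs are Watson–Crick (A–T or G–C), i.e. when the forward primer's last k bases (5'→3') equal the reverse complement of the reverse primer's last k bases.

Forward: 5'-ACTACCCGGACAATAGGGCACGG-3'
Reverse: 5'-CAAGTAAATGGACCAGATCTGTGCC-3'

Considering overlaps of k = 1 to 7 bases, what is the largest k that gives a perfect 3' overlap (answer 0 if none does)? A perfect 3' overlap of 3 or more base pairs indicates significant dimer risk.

Last 7 bases (5'→3') — forward …GGCACGG, reverse …CTGTGCC.
Reverse complement of the reverse primer's last 7 bases: GGCACAG; its first k bases are the reverse complement of the reverse primer's last k bases, so a perfect k-base overlap needs the forward primer's last k bases to equal them.
Comparing (forward last k vs required): k=1: G vs G ✓; k=2: GG vs GG ✓; k=3: CGG vs GGC ✗; k=4: ACGG vs GGCA ✗; k=5: CACGG vs GGCAC ✗; k=6: GCACGG vs GGCACA ✗; k=7: GGCACGG vs GGCACAG ✗.
Perfect overlaps at k = 1, 2; the largest is 2.

Longest perfect overlap: 2 complementary base pairs; below the dimer-risk threshold (threshold 3).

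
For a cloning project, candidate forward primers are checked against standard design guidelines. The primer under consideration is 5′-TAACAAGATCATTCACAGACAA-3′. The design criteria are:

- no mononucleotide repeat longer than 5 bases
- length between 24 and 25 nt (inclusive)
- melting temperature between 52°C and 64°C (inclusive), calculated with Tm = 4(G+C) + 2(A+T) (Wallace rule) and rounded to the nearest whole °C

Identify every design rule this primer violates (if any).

Base counts: A=11, T=4, G=2, C=5 (length 22).
homopolymer run: longest run = 2 ✓
length: length 22, outside 24–25 ✗
Tm: Tm = 2·15 + 4·7 = 58°C ✓

Fails: length.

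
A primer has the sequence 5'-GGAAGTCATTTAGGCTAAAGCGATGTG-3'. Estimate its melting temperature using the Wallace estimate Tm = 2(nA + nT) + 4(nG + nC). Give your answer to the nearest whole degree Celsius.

78°C

Base counts: A=8, T=7, G=9, C=3 (length 27).
Tm = 2·(8+7) + 4·(9+3) = 2·15 + 4·12 = 30 + 48 = 78°C.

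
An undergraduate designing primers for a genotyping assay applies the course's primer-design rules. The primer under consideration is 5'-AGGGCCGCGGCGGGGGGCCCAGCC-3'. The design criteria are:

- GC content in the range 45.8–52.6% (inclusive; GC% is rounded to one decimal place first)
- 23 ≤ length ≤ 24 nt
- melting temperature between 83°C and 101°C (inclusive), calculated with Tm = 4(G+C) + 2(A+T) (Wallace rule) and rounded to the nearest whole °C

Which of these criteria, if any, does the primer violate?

Base counts: A=2, T=0, G=13, C=9 (length 24).
GC content: GC 22/24 = 91.7%, outside 45.8–52.6% ✗
length: length 24 ✓
Tm: Tm = 2·2 + 4·22 = 92°C ✓

Fails: GC content.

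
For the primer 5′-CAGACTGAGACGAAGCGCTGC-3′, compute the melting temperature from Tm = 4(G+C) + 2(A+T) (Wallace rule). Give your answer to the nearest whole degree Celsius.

68°C

Base counts: A=6, T=2, G=7, C=6 (length 21).
Tm = 2·(6+2) + 4·(7+6) = 2·8 + 4·13 = 16 + 52 = 68°C.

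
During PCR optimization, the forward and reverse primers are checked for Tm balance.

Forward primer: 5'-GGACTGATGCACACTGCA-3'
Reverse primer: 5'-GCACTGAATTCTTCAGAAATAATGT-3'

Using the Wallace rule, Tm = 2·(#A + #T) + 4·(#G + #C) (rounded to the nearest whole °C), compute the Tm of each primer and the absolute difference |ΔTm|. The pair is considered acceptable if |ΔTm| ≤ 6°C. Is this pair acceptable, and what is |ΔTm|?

|ΔTm| = 10°C; the pair is not acceptable.

Forward: A=5 T=3 G=5 C=5 → Tm = 2·8 + 4·10 = 56°C.
Reverse: A=9 T=8 G=4 C=4 → Tm = 2·17 + 4·8 = 66°C.
|ΔTm| = |56 − 66| = 10°C, > 6°C.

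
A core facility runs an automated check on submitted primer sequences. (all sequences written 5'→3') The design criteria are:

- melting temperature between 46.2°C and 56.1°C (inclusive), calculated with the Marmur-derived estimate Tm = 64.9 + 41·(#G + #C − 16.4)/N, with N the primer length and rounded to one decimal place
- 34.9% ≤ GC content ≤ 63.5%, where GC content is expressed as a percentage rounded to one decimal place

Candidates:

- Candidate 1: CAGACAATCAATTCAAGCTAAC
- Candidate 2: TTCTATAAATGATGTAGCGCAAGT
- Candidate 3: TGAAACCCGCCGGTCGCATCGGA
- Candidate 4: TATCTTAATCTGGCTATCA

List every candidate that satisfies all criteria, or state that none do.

Candidate 1 only.

Candidate 1 (22 nt, A=10 T=4 G=2 C=6): Tm = 64.9 + 41·(8 − 16.4)/22 = 49.2°C ✓; GC 8/22 = 36.4% ✓ — passes.
Candidate 2 (24 nt, A=8 T=8 G=5 C=3): Tm = 64.9 + 41·(8 − 16.4)/24 = 50.6°C ✓; GC 8/24 = 33.3%, outside 34.9–63.5% ✗ — fails.
Candidate 3 (23 nt, A=5 T=3 G=7 C=8): Tm = 64.9 + 41·(15 − 16.4)/23 = 62.4°C, outside 46.2–56.1°C ✗; GC 15/23 = 65.2%, outside 34.9–63.5% ✗ — fails.
Candidate 4 (19 nt, A=5 T=8 G=2 C=4): Tm = 64.9 + 41·(6 − 16.4)/19 = 42.5°C, outside 46.2–56.1°C ✗; GC 6/19 = 31.6%, outside 34.9–63.5% ✗ — fails.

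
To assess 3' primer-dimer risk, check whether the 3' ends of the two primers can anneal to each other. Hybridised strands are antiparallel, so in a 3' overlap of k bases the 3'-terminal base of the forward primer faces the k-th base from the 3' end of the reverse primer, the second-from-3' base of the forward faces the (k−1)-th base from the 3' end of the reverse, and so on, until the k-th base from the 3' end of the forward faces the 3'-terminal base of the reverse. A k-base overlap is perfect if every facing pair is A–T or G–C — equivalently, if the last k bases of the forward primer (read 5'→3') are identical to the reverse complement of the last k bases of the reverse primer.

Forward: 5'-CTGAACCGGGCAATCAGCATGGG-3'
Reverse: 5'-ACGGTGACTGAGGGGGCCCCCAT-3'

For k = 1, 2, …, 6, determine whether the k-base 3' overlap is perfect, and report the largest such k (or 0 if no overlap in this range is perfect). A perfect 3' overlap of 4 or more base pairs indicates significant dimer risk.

Last 6 bases (5'→3') — forward …CATGGG, reverse …CCCCAT.
Reverse complement of the reverse primer's last 6 bases: ATGGGG; its first k bases are the reverse complement of the reverse primer's last k bases, so a perfect k-base overlap needs the forward primer's last k bases to equal them.
Comparing (forward last k vs required): k=1: G vs A ✗; k=2: GG vs AT ✗; k=3: GGG vs ATG ✗; k=4: TGGG vs ATGG ✗; k=5: ATGGG vs ATGGG ✓; k=6: CATGGG vs ATGGGG ✗.
Only k = 5 is perfect, so the longest perfect 3' overlap is 5.

Longest perfect overlap: 5 complementary base pairs; significant dimer risk (threshold 4).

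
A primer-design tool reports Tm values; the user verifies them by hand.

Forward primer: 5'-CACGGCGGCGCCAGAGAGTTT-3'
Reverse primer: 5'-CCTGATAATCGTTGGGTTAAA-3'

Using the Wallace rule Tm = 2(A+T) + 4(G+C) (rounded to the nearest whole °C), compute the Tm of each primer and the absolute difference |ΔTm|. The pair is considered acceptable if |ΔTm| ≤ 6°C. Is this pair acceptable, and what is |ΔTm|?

Forward: A=4 T=3 G=8 C=6 → Tm = 2·7 + 4·14 = 70°C.
Reverse: A=6 T=7 G=5 C=3 → Tm = 2·13 + 4·8 = 58°C.
|ΔTm| = |70 − 58| = 12°C, > 6°C.

|ΔTm| = 12°C; the pair is not acceptable.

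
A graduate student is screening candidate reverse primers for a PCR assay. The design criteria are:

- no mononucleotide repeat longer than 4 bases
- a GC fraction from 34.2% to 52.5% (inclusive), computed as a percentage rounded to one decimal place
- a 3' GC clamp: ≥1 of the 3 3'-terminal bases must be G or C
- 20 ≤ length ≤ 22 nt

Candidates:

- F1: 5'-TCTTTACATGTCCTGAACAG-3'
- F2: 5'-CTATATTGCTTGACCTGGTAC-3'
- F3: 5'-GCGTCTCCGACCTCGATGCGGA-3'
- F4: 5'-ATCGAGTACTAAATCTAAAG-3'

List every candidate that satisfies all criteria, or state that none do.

F1 (20 nt, A=5 T=7 G=3 C=5): longest run = 3 ✓; GC 8/20 = 40.0% ✓; 3' end CAG has 2 G/C ✓; length 20 ✓ — passes.
F2 (21 nt, A=4 T=8 G=4 C=5): longest run = 2 ✓; GC 9/21 = 42.9% ✓; 3' end TAC has 1 G/C ✓; length 21 ✓ — passes.
F3 (22 nt, A=3 T=4 G=7 C=8): longest run = 2 ✓; GC 15/22 = 68.2%, outside 34.2–52.5% ✗; 3' end GGA has 2 G/C ✓; length 22 ✓ — fails.
F4 (20 nt, A=9 T=5 G=3 C=3): longest run = 3 ✓; GC 6/20 = 30.0%, outside 34.2–52.5% ✗; 3' end AAG has 1 G/C ✓; length 20 ✓ — fails.

F1 and F2.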